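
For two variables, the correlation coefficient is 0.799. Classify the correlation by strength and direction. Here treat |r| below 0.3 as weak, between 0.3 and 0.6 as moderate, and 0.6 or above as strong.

r = 0.799 > 0 so the relationship is positive.
|r| = 0.799, which falls in the strong range.

strong positive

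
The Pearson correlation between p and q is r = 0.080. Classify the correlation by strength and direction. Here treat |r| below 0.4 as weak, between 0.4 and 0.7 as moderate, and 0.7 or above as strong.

r = 0.080 > 0 so the relationship is positive.
|r| = 0.080, which falls in the weak range.

weak positive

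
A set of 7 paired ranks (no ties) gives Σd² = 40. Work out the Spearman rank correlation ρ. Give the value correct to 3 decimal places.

ρ = 1 − 6Σd² / [n(n²−1)] = 1 − 6×40 / (7×48)
  = 1 − 240/336 = 1 − 0.7143 ≈ 0.286

0.286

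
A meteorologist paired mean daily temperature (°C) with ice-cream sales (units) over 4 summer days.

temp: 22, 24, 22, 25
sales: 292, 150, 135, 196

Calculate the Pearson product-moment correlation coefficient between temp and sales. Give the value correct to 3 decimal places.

-0.246

n = 4, Σx = 93, Σy = 773, Σx² = 2169, Σy² = 164405, Σxy = 17894
nΣxy − ΣxΣy = 71576 − 71889 = -313
nΣx² − (Σx)² = 8676 − 8649 = 27; nΣy² − (Σy)² = 657620 − 597529 = 60091
r = -313 / √(27 × 60091) = -313 / 1273.7570 ≈ -0.246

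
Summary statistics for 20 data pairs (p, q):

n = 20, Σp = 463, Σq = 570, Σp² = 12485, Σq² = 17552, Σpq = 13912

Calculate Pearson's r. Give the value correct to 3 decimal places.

r = (nΣpq − ΣpΣq) / √[(nΣp² − (Σp)²)(nΣq² − (Σq)²)]
Numerator: 20×13912 − 463×570 = 14330
Denominator: √[(249700 − 214369)(351040 − 324900)] = √[35331 × 26140] = 30390.0039
r = 14330 / 30390.0039 ≈ 0.472

0.472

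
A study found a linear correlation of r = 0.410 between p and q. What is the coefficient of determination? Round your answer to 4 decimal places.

r² = (0.410)² = 0.1681

0.1681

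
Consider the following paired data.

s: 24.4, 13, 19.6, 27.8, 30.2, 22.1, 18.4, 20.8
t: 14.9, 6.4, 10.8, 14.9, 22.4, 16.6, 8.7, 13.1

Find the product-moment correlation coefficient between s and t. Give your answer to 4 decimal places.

n = 8, Σs = 176.3, Σt = 107.8, Σs² = 4093.01, Σt² = 1626.24, Σst = 2548.56
nΣst − ΣsΣt = 20388.48 − 19005.14 = 1383.34
nΣs² − (Σs)² = 32744.08 − 31081.69 = 1662.39; nΣt² − (Σt)² = 13009.92 − 11620.84 = 1389.08
r = 1383.34 / √(1662.39 × 1389.08) = 1383.34 / 1519.6028 ≈ 0.9103

0.9103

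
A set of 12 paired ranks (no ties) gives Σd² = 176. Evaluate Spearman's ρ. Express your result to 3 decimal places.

0.385

ρ = 1 − 6Σd² / [n(n²−1)] = 1 − 6×176 / (12×143)
  = 1 − 1056/1716 = 1 − 0.6154 ≈ 0.385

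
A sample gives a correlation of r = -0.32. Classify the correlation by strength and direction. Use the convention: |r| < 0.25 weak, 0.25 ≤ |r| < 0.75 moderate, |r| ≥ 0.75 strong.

moderate negative

r = -0.32 < 0 so the relationship is negative.
|r| = 0.32, which falls in the moderate range.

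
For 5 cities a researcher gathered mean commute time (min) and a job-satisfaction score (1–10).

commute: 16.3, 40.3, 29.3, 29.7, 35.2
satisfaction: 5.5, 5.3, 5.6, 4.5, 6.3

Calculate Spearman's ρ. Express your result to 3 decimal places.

-0.100

Rank commute: 1, 5, 2, 3, 4
Rank satisfaction: 3, 2, 4, 1, 5
d = rank(commute) − rank(satisfaction): -2, 3, -2, 2, -1; Σd² = 22
ρ = 1 − 6Σd² / [n(n²−1)] = 1 − 6×22 / (5×24) = 1 − 132/120 ≈ -0.100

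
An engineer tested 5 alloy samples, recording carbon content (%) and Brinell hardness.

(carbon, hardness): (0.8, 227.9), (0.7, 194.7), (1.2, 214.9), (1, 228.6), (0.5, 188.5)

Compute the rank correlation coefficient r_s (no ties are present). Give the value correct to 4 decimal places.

0.7000

Rank carbon: 3, 2, 5, 4, 1
Rank hardness: 4, 2, 3, 5, 1
d = rank(carbon) − rank(hardness): -1, 0, 2, -1, 0; Σd² = 6
ρ = 1 − 6Σd² / [n(n²−1)] = 1 − 6×6 / (5×24) = 1 − 36/120 ≈ 0.7000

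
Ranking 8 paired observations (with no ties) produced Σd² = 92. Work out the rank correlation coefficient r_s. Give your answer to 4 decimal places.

ρ = 1 − 6Σd² / [n(n²−1)] = 1 − 6×92 / (8×63)
  = 1 − 552/504 = 1 − 1.09524 ≈ -0.0952

-0.0952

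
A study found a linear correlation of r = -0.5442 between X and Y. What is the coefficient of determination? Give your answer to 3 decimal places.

r² = (-0.5442)² = 0.296

0.296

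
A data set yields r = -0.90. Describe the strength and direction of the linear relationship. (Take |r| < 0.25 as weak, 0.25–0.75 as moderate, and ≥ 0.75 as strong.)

strong negative

r = -0.90 < 0 so the relationship is negative.
|r| = 0.90, which falls in the strong range.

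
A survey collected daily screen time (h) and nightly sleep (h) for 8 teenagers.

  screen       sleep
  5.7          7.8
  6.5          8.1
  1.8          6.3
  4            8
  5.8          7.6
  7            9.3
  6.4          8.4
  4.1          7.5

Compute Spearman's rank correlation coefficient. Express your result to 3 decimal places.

Rank screen: 4, 7, 1, 2, 5, 8, 6, 3
Rank sleep: 4, 6, 1, 5, 3, 8, 7, 2
d = rank(screen) − rank(sleep): 0, 1, 0, -3, 2, 0, -1, 1; Σd² = 16
ρ = 1 − 6Σd² / [n(n²−1)] = 1 − 6×16 / (8×63) = 1 − 96/504 ≈ 0.810

0.810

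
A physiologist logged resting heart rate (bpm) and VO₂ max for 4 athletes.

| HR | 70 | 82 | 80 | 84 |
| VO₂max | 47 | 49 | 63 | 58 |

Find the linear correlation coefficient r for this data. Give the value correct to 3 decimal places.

n = 4, Σx = 316, Σy = 217, Σx² = 25080, Σy² = 11943, Σxy = 17220
nΣxy − ΣxΣy = 68880 − 68572 = 308
nΣx² − (Σx)² = 100320 − 99856 = 464; nΣy² − (Σy)² = 47772 − 47089 = 683
r = 308 / √(464 × 683) = 308 / 562.9494 ≈ 0.547

0.547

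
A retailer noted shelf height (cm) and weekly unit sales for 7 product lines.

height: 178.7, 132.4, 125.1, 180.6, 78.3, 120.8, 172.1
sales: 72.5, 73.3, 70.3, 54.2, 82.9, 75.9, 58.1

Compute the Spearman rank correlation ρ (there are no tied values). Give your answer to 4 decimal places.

-0.8214

Rank height: 6, 4, 3, 7, 1, 2, 5
Rank sales: 4, 5, 3, 1, 7, 6, 2
d = rank(height) − rank(sales): 2, -1, 0, 6, -6, -4, 3; Σd² = 102
ρ = 1 − 6Σd² / [n(n²−1)] = 1 − 6×102 / (7×48) = 1 − 612/336 ≈ -0.8214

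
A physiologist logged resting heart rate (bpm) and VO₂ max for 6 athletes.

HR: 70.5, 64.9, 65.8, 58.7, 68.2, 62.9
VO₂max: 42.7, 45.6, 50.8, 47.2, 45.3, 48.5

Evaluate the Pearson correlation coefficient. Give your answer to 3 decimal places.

-0.518

n = 6, Σx = 391, Σy = 280.1, Σx² = 25565.24, Σy² = 13115.47, Σxy = 18223.18
nΣxy − ΣxΣy = 109339.08 − 109519.1 = -180.02
nΣx² − (Σx)² = 153391.44 − 152881 = 510.44; nΣy² − (Σy)² = 78692.82 − 78456.01 = 236.81
r = -180.02 / √(510.44 × 236.81) = -180.02 / 347.6741 ≈ -0.518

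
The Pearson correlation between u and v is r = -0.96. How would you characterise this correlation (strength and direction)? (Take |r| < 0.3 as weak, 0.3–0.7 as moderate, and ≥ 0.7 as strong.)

r = -0.96 < 0 so the relationship is negative.
|r| = 0.96, which falls in the strong range.

strong negative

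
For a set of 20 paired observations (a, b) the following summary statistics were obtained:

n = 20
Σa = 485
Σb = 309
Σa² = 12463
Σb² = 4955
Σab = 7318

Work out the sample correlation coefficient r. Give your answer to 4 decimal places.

-0.4918

r = (nΣab − ΣaΣb) / √[(nΣa² − (Σa)²)(nΣb² − (Σb)²)]
Numerator: 20×7318 − 485×309 = -3505
Denominator: √[(249260 − 235225)(99100 − 95481)] = √[14035 × 3619] = 7126.8973
r = -3505 / 7126.8973 ≈ -0.4918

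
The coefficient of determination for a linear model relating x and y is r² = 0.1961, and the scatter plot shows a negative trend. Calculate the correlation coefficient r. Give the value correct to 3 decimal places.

|r| = √0.1961 = 0.443
The association is negative, so r = −0.443.

-0.443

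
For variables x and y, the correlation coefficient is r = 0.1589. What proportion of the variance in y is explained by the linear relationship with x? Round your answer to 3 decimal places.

r² = (0.1589)² = 0.025

0.025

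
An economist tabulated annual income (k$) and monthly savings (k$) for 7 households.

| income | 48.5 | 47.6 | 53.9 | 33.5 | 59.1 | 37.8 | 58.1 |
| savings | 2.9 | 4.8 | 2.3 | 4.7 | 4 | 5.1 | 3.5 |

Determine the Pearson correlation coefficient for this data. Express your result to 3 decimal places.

n = 7, Σx = 338.5, Σy = 27.3, Σx² = 16942.73, Σy² = 113.09, Σxy = 1283.08
nΣxy − ΣxΣy = 8981.56 − 9241.05 = -259.49
nΣx² − (Σx)² = 118599.11 − 114582.25 = 4016.86; nΣy² − (Σy)² = 791.63 − 745.29 = 46.34
r = -259.49 / √(4016.86 × 46.34) = -259.49 / 431.4409 ≈ -0.601

-0.601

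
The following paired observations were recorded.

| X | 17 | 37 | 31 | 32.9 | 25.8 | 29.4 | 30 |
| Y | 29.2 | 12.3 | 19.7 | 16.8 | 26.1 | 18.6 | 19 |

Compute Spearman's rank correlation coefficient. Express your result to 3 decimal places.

-0.857

Rank X: 1, 7, 5, 6, 2, 3, 4
Rank Y: 7, 1, 5, 2, 6, 3, 4
d = rank(X) − rank(Y): -6, 6, 0, 4, -4, 0, 0; Σd² = 104
ρ = 1 − 6Σd² / [n(n²−1)] = 1 − 6×104 / (7×48) = 1 − 624/336 ≈ -0.857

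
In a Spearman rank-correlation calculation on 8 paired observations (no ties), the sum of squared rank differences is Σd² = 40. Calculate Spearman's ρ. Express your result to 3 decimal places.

0.524

ρ = 1 − 6Σd² / [n(n²−1)] = 1 − 6×40 / (8×63)
  = 1 − 240/504 = 1 − 0.4762 ≈ 0.524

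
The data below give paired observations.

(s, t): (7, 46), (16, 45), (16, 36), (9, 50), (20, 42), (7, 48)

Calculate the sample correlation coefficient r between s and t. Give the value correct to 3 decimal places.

-0.679

n = 6, Σs = 75, Σt = 267, Σs² = 1091, Σt² = 12005, Σst = 3244
nΣst − ΣsΣt = 19464 − 20025 = -561
nΣs² − (Σs)² = 6546 − 5625 = 921; nΣt² − (Σt)² = 72030 − 71289 = 741
r = -561 / √(921 × 741) = -561 / 826.1120 ≈ -0.679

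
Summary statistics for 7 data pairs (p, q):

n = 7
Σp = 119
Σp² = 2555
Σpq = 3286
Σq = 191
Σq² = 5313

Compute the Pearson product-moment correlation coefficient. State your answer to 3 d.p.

r = (nΣpq − ΣpΣq) / √[(nΣp² − (Σp)²)(nΣq² − (Σq)²)]
Numerator: 7×3286 − 119×191 = 273
Denominator: √[(17885 − 14161)(37191 − 36481)] = √[3724 × 710] = 1626.0504
r = 273 / 1626.0504 ≈ 0.168

0.168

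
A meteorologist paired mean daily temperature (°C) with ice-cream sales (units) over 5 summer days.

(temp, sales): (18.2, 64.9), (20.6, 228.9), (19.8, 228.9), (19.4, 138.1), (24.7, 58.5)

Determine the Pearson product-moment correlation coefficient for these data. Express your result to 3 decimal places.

n = 5, Σx = 102.7, Σy = 719.3, Σx² = 2134.09, Σy² = 131496.29, Σxy = 14552.83
nΣxy − ΣxΣy = 72764.15 − 73872.11 = -1107.96
nΣx² − (Σx)² = 10670.45 − 10547.29 = 123.16; nΣy² − (Σy)² = 657481.45 − 517392.49 = 140088.96
r = -1107.96 / √(123.16 × 140088.96) = -1107.96 / 4153.7160 ≈ -0.267

-0.267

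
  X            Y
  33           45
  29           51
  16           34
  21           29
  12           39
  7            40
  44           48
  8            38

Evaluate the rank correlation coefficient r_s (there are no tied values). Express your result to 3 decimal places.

Rank X: 7, 6, 4, 5, 3, 1, 8, 2
Rank Y: 6, 8, 2, 1, 4, 5, 7, 3
d = rank(X) − rank(Y): 1, -2, 2, 4, -1, -4, 1, -1; Σd² = 44
ρ = 1 − 6Σd² / [n(n²−1)] = 1 − 6×44 / (8×63) = 1 − 264/504 ≈ 0.476

0.476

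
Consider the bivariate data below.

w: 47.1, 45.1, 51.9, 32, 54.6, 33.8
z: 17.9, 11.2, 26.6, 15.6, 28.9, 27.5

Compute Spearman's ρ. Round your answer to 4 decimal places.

Rank w: 4, 3, 5, 1, 6, 2
Rank z: 3, 1, 4, 2, 6, 5
d = rank(w) − rank(z): 1, 2, 1, -1, 0, -3; Σd² = 16
ρ = 1 − 6Σd² / [n(n²−1)] = 1 − 6×16 / (6×35) = 1 − 96/210 ≈ 0.5429

0.5429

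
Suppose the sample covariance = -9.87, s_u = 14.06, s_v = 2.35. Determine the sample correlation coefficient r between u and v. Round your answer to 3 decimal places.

-0.299

r = Cov(u,v) / (s_u · s_v) = -9.87 / (14.06 × 2.35)
  = -9.87 / 33.0410 ≈ -0.299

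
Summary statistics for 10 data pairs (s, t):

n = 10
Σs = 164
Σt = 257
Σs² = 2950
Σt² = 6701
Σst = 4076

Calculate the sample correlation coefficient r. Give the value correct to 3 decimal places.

-0.877

r = (nΣst − ΣsΣt) / √[(nΣs² − (Σs)²)(nΣt² − (Σt)²)]
Numerator: 10×4076 − 164×257 = -1388
Denominator: √[(29500 − 26896)(67010 − 66049)] = √[2604 × 961] = 1581.9115
r = -1388 / 1581.9115 ≈ -0.877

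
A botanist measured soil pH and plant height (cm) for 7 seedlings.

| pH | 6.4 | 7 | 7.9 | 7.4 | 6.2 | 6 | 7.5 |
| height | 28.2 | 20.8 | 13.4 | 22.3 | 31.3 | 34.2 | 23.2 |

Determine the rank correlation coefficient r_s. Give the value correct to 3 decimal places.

Rank pH: 3, 4, 7, 5, 2, 1, 6
Rank height: 5, 2, 1, 3, 6, 7, 4
d = rank(pH) − rank(height): -2, 2, 6, 2, -4, -6, 2; Σd² = 104
ρ = 1 − 6Σd² / [n(n²−1)] = 1 − 6×104 / (7×48) = 1 − 624/336 ≈ -0.857

-0.857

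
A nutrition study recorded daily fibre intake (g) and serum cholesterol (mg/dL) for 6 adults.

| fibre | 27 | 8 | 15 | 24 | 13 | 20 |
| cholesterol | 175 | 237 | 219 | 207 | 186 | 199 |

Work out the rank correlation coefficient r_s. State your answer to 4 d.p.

Rank fibre: 6, 1, 3, 5, 2, 4
Rank cholesterol: 1, 6, 5, 4, 2, 3
d = rank(fibre) − rank(cholesterol): 5, -5, -2, 1, 0, 1; Σd² = 56
ρ = 1 − 6Σd² / [n(n²−1)] = 1 − 6×56 / (6×35) = 1 − 336/210 ≈ -0.6000

-0.6000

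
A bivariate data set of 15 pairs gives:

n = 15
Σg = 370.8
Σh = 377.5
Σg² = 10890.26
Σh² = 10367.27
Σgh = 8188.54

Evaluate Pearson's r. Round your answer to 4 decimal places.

-0.9352

r = (nΣgh − ΣgΣh) / √[(nΣg² − (Σg)²)(nΣh² − (Σh)²)]
Numerator: 15×8188.54 − 370.8×377.5 = -17148.9
Denominator: √[(163353.9 − 137492.64)(155509.05 − 142506.25)] = √[25861.26 × 13002.8] = 18337.6332
r = -17148.9 / 18337.6332 ≈ -0.9352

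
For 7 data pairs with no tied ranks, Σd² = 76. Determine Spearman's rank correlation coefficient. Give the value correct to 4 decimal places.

ρ = 1 − 6Σd² / [n(n²−1)] = 1 − 6×76 / (7×48)
  = 1 − 456/336 = 1 − 1.35714 ≈ -0.3571

-0.3571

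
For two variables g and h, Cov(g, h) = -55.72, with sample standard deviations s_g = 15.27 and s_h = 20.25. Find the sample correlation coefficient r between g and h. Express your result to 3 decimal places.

-0.180

r = Cov(g,h) / (s_g · s_h) = -55.72 / (15.27 × 20.25)
  = -55.72 / 309.2175 ≈ -0.180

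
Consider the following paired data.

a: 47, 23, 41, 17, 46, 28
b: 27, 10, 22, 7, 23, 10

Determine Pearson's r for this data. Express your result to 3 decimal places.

0.977

n = 6, Σa = 202, Σb = 99, Σa² = 7608, Σb² = 1991, Σab = 3858
nΣab − ΣaΣb = 23148 − 19998 = 3150
nΣa² − (Σa)² = 45648 − 40804 = 4844; nΣb² − (Σb)² = 11946 − 9801 = 2145
r = 3150 / √(4844 × 2145) = 3150 / 3223.4112 ≈ 0.977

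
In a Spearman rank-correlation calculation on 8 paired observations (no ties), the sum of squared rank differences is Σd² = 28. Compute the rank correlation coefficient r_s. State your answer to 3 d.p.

ρ = 1 − 6Σd² / [n(n²−1)] = 1 − 6×28 / (8×63)
  = 1 − 168/504 = 1 − 0.3333 ≈ 0.667

0.667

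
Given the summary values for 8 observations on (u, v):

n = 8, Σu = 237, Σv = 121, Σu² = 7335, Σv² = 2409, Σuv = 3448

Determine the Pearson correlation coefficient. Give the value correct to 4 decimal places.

-0.3205

r = (nΣuv − ΣuΣv) / √[(nΣu² − (Σu)²)(nΣv² − (Σv)²)]
Numerator: 8×3448 − 237×121 = -1093
Denominator: √[(58680 − 56169)(19272 − 14641)] = √[2511 × 4631] = 3410.0500
r = -1093 / 3410.0500 ≈ -0.3205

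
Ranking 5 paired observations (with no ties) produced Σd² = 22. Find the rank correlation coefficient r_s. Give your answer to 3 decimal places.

-0.100

ρ = 1 − 6Σd² / [n(n²−1)] = 1 − 6×22 / (5×24)
  = 1 − 132/120 = 1 − 1.1000 ≈ -0.100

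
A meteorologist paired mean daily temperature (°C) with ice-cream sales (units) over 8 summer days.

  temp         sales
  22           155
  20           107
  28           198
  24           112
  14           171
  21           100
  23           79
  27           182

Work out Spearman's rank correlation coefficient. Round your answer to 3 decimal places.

0.429

Rank temp: 4, 2, 8, 6, 1, 3, 5, 7
Rank sales: 5, 3, 8, 4, 6, 2, 1, 7
d = rank(temp) − rank(sales): -1, -1, 0, 2, -5, 1, 4, 0; Σd² = 48
ρ = 1 − 6Σd² / [n(n²−1)] = 1 − 6×48 / (8×63) = 1 − 288/504 ≈ 0.429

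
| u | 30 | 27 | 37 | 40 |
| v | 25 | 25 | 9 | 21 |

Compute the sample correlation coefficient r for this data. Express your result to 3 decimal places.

n = 4, Σu = 134, Σv = 80, Σu² = 4598, Σv² = 1772, Σuv = 2598
nΣuv − ΣuΣv = 10392 − 10720 = -328
nΣu² − (Σu)² = 18392 − 17956 = 436; nΣv² − (Σv)² = 7088 − 6400 = 688
r = -328 / √(436 × 688) = -328 / 547.6933 ≈ -0.599

-0.599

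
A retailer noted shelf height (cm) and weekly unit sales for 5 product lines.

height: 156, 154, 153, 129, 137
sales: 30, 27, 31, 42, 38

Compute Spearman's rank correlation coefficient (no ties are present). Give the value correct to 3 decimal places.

Rank height: 5, 4, 3, 1, 2
Rank sales: 2, 1, 3, 5, 4
d = rank(height) − rank(sales): 3, 3, 0, -4, -2; Σd² = 38
ρ = 1 − 6Σd² / [n(n²−1)] = 1 − 6×38 / (5×24) = 1 − 228/120 ≈ -0.900

-0.900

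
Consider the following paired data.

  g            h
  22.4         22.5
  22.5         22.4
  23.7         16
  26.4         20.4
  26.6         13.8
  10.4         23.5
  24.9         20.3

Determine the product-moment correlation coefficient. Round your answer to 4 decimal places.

-0.5842

n = 7, Σg = 156.9, Σh = 138.9, Σg² = 3702.39, Σh² = 2834.95, Σgh = 3042.71
nΣgh − ΣgΣh = 21298.97 − 21793.41 = -494.44
nΣg² − (Σg)² = 25916.73 − 24617.61 = 1299.12; nΣh² − (Σh)² = 19844.65 − 19293.21 = 551.44
r = -494.44 / √(1299.12 × 551.44) = -494.44 / 846.3963 ≈ -0.5842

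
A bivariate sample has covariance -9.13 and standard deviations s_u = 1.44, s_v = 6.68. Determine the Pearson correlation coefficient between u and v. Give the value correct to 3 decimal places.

r = Cov(u,v) / (s_u · s_v) = -9.13 / (1.44 × 6.68)
  = -9.13 / 9.6192 ≈ -0.949

-0.949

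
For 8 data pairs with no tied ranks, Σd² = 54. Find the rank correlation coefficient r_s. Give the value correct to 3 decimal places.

ρ = 1 − 6Σd² / [n(n²−1)] = 1 − 6×54 / (8×63)
  = 1 − 324/504 = 1 − 0.6429 ≈ 0.357

0.357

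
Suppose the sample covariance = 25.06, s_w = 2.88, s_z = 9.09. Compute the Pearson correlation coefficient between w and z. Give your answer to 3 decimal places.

0.957

r = Cov(w,z) / (s_w · s_z) = 25.06 / (2.88 × 9.09)
  = 25.06 / 26.1792 ≈ 0.957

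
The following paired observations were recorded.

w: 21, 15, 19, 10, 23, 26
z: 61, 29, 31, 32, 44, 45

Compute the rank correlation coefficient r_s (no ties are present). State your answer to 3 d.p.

Rank w: 4, 2, 3, 1, 5, 6
Rank z: 6, 1, 2, 3, 4, 5
d = rank(w) − rank(z): -2, 1, 1, -2, 1, 1; Σd² = 12
ρ = 1 − 6Σd² / [n(n²−1)] = 1 − 6×12 / (6×35) = 1 − 72/210 ≈ 0.657

0.657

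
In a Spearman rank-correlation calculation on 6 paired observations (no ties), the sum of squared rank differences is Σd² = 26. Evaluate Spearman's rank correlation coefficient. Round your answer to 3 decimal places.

0.257

ρ = 1 − 6Σd² / [n(n²−1)] = 1 − 6×26 / (6×35)
  = 1 − 156/210 = 1 − 0.7429 ≈ 0.257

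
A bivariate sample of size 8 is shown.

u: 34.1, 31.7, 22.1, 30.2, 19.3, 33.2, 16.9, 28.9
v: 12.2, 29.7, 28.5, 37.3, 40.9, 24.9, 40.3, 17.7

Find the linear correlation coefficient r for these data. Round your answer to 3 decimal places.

n = 8, Σu = 216.4, Σv = 231.5, Σu² = 6163.7, Σv² = 7464.67, Σuv = 5922.47
nΣuv − ΣuΣv = 47379.76 − 50096.6 = -2716.84
nΣu² − (Σu)² = 49309.6 − 46828.96 = 2480.64; nΣv² − (Σv)² = 59717.36 − 53592.25 = 6125.11
r = -2716.84 / √(2480.64 × 6125.11) = -2716.84 / 3897.9729 ≈ -0.697

-0.697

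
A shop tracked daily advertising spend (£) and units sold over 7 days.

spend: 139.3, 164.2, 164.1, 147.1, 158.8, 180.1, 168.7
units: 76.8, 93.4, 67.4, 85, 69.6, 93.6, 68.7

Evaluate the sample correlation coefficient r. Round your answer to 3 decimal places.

n = 7, Σx = 1122.3, Σy = 554.5, Σx² = 181046.49, Σy² = 44714.37, Σxy = 89097.89
nΣxy − ΣxΣy = 623685.23 − 622315.35 = 1369.88
nΣx² − (Σx)² = 1267325.43 − 1259557.29 = 7768.14; nΣy² − (Σy)² = 313000.59 − 307470.25 = 5530.34
r = 1369.88 / √(7768.14 × 5530.34) = 1369.88 / 6554.4226 ≈ 0.209

0.209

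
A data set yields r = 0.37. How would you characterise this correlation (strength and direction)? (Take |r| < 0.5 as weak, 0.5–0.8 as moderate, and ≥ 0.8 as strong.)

r = 0.37 > 0 so the relationship is positive.
|r| = 0.37, which falls in the weak range.

weak positive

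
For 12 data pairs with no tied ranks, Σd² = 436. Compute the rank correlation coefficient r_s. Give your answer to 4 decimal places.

-0.5245

ρ = 1 − 6Σd² / [n(n²−1)] = 1 − 6×436 / (12×143)
  = 1 − 2616/1716 = 1 − 1.52448 ≈ -0.5245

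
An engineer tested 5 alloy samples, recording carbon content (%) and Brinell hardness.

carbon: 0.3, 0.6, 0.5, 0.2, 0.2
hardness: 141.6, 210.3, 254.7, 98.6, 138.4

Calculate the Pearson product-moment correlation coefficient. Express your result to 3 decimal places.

n = 5, Σx = 1.8, Σy = 843.6, Σx² = 0.78, Σy² = 158025.26, Σxy = 343.41
nΣxy − ΣxΣy = 1717.05 − 1518.48 = 198.57
nΣx² − (Σx)² = 3.9 − 3.24 = 0.66; nΣy² − (Σy)² = 790126.3 − 711660.96 = 78465.34
r = 198.57 / √(0.66 × 78465.34) = 198.57 / 227.5678 ≈ 0.873

0.873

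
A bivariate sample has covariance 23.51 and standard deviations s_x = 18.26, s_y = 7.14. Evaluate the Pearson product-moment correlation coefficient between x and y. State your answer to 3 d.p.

0.180

r = Cov(x,y) / (s_x · s_y) = 23.51 / (18.26 × 7.14)
  = 23.51 / 130.3764 ≈ 0.180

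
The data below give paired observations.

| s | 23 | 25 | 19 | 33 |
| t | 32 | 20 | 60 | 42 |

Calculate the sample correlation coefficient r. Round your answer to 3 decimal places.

n = 4, Σs = 100, Σt = 154, Σs² = 2604, Σt² = 6788, Σst = 3762
nΣst − ΣsΣt = 15048 − 15400 = -352
nΣs² − (Σs)² = 10416 − 10000 = 416; nΣt² − (Σt)² = 27152 − 23716 = 3436
r = -352 / √(416 × 3436) = -352 / 1195.5651 ≈ -0.294

-0.294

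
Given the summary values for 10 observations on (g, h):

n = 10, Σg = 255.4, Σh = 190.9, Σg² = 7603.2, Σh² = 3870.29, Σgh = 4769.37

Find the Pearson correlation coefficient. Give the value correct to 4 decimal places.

r = (nΣgh − ΣgΣh) / √[(nΣg² − (Σg)²)(nΣh² − (Σh)²)]
Numerator: 10×4769.37 − 255.4×190.9 = -1062.16
Denominator: √[(76032 − 65229.16)(38702.9 − 36442.81)] = √[10802.84 × 2260.09] = 4941.1932
r = -1062.16 / 4941.1932 ≈ -0.2150

-0.2150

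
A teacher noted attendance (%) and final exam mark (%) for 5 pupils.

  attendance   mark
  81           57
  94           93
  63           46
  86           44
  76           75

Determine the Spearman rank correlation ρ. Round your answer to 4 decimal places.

Rank attendance: 3, 5, 1, 4, 2
Rank mark: 3, 5, 2, 1, 4
d = rank(attendance) − rank(mark): 0, 0, -1, 3, -2; Σd² = 14
ρ = 1 − 6Σd² / [n(n²−1)] = 1 − 6×14 / (5×24) = 1 − 84/120 ≈ 0.3000

0.3000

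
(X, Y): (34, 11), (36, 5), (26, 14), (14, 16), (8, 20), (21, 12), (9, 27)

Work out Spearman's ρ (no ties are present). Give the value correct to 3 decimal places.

Rank X: 6, 7, 5, 3, 1, 4, 2
Rank Y: 2, 1, 4, 5, 6, 3, 7
d = rank(X) − rank(Y): 4, 6, 1, -2, -5, 1, -5; Σd² = 108
ρ = 1 − 6Σd² / [n(n²−1)] = 1 − 6×108 / (7×48) = 1 − 648/336 ≈ -0.929

-0.929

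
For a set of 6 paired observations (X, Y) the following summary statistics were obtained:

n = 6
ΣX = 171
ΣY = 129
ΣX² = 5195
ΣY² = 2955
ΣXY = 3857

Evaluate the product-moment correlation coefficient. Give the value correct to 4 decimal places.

0.7472

r = (nΣXY − ΣXΣY) / √[(nΣX² − (ΣX)²)(nΣY² − (ΣY)²)]
Numerator: 6×3857 − 171×129 = 1083
Denominator: √[(31170 − 29241)(17730 − 16641)] = √[1929 × 1089] = 1449.3726
r = 1083 / 1449.3726 ≈ 0.7472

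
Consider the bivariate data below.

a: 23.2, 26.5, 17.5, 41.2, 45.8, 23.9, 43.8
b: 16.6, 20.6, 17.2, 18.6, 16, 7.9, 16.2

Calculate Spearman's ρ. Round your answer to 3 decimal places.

Rank a: 2, 4, 1, 5, 7, 3, 6
Rank b: 4, 7, 5, 6, 2, 1, 3
d = rank(a) − rank(b): -2, -3, -4, -1, 5, 2, 3; Σd² = 68
ρ = 1 − 6Σd² / [n(n²−1)] = 1 − 6×68 / (7×48) = 1 − 408/336 ≈ -0.214

-0.214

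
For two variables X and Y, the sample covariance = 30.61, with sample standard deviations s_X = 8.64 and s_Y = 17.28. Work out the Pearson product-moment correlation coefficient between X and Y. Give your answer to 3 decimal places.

0.205

r = Cov(X,Y) / (s_X · s_Y) = 30.61 / (8.64 × 17.28)
  = 30.61 / 149.2992 ≈ 0.205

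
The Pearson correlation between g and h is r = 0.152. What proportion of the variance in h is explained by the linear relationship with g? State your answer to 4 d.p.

r² = (0.152)² = 0.0231

0.0231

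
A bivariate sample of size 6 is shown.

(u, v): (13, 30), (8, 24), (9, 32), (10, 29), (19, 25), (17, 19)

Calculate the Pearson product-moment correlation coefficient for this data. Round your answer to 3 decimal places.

n = 6, Σu = 76, Σv = 159, Σu² = 1064, Σv² = 4327, Σuv = 1958
nΣuv − ΣuΣv = 11748 − 12084 = -336
nΣu² − (Σu)² = 6384 − 5776 = 608; nΣv² − (Σv)² = 25962 − 25281 = 681
r = -336 / √(608 × 681) = -336 / 643.4656 ≈ -0.522

-0.522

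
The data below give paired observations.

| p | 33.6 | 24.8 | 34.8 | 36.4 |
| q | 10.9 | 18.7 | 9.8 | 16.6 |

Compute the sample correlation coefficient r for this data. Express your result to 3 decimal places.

-0.580

n = 4, Σp = 129.6, Σq = 56, Σp² = 4280, Σq² = 840.1, Σpq = 1775.28
nΣpq − ΣpΣq = 7101.12 − 7257.6 = -156.48
nΣp² − (Σp)² = 17120 − 16796.16 = 323.84; nΣq² − (Σq)² = 3360.4 − 3136 = 224.4
r = -156.48 / √(323.84 × 224.4) = -156.48 / 269.5732 ≈ -0.580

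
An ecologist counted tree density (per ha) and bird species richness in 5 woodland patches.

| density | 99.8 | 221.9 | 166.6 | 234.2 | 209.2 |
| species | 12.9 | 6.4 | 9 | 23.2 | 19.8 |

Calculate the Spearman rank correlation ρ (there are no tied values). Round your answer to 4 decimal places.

Rank density: 1, 4, 2, 5, 3
Rank species: 3, 1, 2, 5, 4
d = rank(density) − rank(species): -2, 3, 0, 0, -1; Σd² = 14
ρ = 1 − 6Σd² / [n(n²−1)] = 1 − 6×14 / (5×24) = 1 − 84/120 ≈ 0.3000

0.3000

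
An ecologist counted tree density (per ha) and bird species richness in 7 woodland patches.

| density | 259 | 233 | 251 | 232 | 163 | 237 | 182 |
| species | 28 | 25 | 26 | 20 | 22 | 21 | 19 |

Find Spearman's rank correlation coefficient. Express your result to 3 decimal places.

Rank density: 7, 4, 6, 3, 1, 5, 2
Rank species: 7, 5, 6, 2, 4, 3, 1
d = rank(density) − rank(species): 0, -1, 0, 1, -3, 2, 1; Σd² = 16
ρ = 1 − 6Σd² / [n(n²−1)] = 1 − 6×16 / (7×48) = 1 − 96/336 ≈ 0.714

0.714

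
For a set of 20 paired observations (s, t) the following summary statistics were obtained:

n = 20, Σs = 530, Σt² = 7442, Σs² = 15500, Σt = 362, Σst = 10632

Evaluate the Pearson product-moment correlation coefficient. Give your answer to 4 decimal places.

0.9131

r = (nΣst − ΣsΣt) / √[(nΣs² − (Σs)²)(nΣt² − (Σt)²)]
Numerator: 20×10632 − 530×362 = 20780
Denominator: √[(310000 − 280900)(148840 − 131044)] = √[29100 × 17796] = 22756.6166
r = 20780 / 22756.6166 ≈ 0.9131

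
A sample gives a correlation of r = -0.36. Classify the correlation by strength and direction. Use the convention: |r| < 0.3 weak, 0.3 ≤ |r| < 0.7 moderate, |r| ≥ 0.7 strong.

r = -0.36 < 0 so the relationship is negative.
|r| = 0.36, which falls in the moderate range.

moderate negative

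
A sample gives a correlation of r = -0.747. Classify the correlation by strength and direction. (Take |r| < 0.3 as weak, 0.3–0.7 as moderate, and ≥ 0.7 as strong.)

strong negative

r = -0.747 < 0 so the relationship is negative.
|r| = 0.747, which falls in the strong range.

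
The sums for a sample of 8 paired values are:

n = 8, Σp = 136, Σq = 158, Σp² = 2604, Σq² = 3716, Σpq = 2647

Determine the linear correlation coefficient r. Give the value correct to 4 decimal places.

-0.0935

r = (nΣpq − ΣpΣq) / √[(nΣp² − (Σp)²)(nΣq² − (Σq)²)]
Numerator: 8×2647 − 136×158 = -312
Denominator: √[(20832 − 18496)(29728 − 24964)] = √[2336 × 4764] = 3335.9712
r = -312 / 3335.9712 ≈ -0.0935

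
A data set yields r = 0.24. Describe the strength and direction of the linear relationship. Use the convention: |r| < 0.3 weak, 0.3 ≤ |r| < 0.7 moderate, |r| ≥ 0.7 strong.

weak positive

r = 0.24 > 0 so the relationship is positive.
|r| = 0.24, which falls in the weak range.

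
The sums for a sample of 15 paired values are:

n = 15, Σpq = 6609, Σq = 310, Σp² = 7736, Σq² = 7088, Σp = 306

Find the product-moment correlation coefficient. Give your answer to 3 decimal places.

r = (nΣpq − ΣpΣq) / √[(nΣp² − (Σp)²)(nΣq² − (Σq)²)]
Numerator: 15×6609 − 306×310 = 4275
Denominator: √[(116040 − 93636)(106320 − 96100)] = √[22404 × 10220] = 15131.7177
r = 4275 / 15131.7177 ≈ 0.283

0.283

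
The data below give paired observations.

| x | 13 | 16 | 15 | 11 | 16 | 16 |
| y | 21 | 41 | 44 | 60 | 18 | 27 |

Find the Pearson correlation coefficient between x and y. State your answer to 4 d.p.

n = 6, Σx = 87, Σy = 211, Σx² = 1283, Σy² = 8711, Σxy = 2969
nΣxy − ΣxΣy = 17814 − 18357 = -543
nΣx² − (Σx)² = 7698 − 7569 = 129; nΣy² − (Σy)² = 52266 − 44521 = 7745
r = -543 / √(129 × 7745) = -543 / 999.5524 ≈ -0.5432

-0.5432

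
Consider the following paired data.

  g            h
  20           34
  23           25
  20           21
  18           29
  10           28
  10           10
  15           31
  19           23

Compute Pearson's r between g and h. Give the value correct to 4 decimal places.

0.3492

n = 8, Σg = 135, Σh = 201, Σg² = 2439, Σh² = 5437, Σgh = 3479
nΣgh − ΣgΣh = 27832 − 27135 = 697
nΣg² − (Σg)² = 19512 − 18225 = 1287; nΣh² − (Σh)² = 43496 − 40401 = 3095
r = 697 / √(1287 × 3095) = 697 / 1995.8119 ≈ 0.3492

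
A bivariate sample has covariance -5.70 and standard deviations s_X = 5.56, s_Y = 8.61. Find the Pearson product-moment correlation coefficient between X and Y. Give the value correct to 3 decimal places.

-0.119

r = Cov(X,Y) / (s_X · s_Y) = -5.70 / (5.56 × 8.61)
  = -5.70 / 47.8716 ≈ -0.119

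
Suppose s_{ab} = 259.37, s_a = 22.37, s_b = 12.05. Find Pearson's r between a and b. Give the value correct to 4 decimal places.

0.9622

r = Cov(a,b) / (s_a · s_b) = 259.37 / (22.37 × 12.05)
  = 259.37 / 269.5585 ≈ 0.9622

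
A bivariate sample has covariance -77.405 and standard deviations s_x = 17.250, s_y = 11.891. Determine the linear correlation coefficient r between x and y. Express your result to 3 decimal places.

r = Cov(x,y) / (s_x · s_y) = -77.405 / (17.250 × 11.891)
  = -77.405 / 205.1198 ≈ -0.377

-0.377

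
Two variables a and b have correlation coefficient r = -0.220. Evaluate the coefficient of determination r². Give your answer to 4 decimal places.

0.0484

r² = (-0.220)² = 0.0484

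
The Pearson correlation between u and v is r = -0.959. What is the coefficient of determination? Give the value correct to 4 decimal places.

0.9197

r² = (-0.959)² = 0.9197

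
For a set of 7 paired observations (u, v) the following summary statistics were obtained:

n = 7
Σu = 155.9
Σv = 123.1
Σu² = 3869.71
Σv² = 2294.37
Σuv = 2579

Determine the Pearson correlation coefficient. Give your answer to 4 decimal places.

-0.7164

r = (nΣuv − ΣuΣv) / √[(nΣu² − (Σu)²)(nΣv² − (Σv)²)]
Numerator: 7×2579 − 155.9×123.1 = -1138.29
Denominator: √[(27087.97 − 24304.81)(16060.59 − 15153.61)] = √[2783.16 × 906.98] = 1588.7953
r = -1138.29 / 1588.7953 ≈ -0.7164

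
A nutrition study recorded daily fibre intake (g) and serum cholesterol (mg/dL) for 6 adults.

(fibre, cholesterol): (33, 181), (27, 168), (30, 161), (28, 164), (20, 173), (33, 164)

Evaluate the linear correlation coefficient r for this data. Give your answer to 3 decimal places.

n = 6, Σx = 171, Σy = 1011, Σx² = 4991, Σy² = 170627, Σxy = 28803
nΣxy − ΣxΣy = 172818 − 172881 = -63
nΣx² − (Σx)² = 29946 − 29241 = 705; nΣy² − (Σy)² = 1023762 − 1022121 = 1641
r = -63 / √(705 × 1641) = -63 / 1075.5952 ≈ -0.059

-0.059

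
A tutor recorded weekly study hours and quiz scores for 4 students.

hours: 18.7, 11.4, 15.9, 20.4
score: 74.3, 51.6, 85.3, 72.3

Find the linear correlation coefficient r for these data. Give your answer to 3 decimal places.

n = 4, Σx = 66.4, Σy = 283.5, Σx² = 1148.62, Σy² = 20686.43, Σxy = 4808.84
nΣxy − ΣxΣy = 19235.36 − 18824.4 = 410.96
nΣx² − (Σx)² = 4594.48 − 4408.96 = 185.52; nΣy² − (Σy)² = 82745.72 − 80372.25 = 2373.47
r = 410.96 / √(185.52 × 2373.47) = 410.96 / 663.5708 ≈ 0.619

0.619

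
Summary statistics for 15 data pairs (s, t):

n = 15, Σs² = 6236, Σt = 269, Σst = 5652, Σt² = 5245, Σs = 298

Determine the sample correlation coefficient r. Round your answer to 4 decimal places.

0.8445

r = (nΣst − ΣsΣt) / √[(nΣs² − (Σs)²)(nΣt² − (Σt)²)]
Numerator: 15×5652 − 298×269 = 4618
Denominator: √[(93540 − 88804)(78675 − 72361)] = √[4736 × 6314] = 5468.3731
r = 4618 / 5468.3731 ≈ 0.8445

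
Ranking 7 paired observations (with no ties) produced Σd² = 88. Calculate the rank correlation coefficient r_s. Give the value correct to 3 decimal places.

ρ = 1 − 6Σd² / [n(n²−1)] = 1 − 6×88 / (7×48)
  = 1 − 528/336 = 1 − 1.5714 ≈ -0.571

-0.571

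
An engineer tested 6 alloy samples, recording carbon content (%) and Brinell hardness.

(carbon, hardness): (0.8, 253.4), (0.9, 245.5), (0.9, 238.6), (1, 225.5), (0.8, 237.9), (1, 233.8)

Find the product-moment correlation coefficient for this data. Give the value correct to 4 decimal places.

-0.7459

n = 6, Σx = 5.4, Σy = 1434.7, Σx² = 4.9, Σy² = 343520.87, Σxy = 1288.03
nΣxy − ΣxΣy = 7728.18 − 7747.38 = -19.2
nΣx² − (Σx)² = 29.4 − 29.16 = 0.24; nΣy² − (Σy)² = 2061125.22 − 2058364.09 = 2761.13
r = -19.2 / √(0.24 × 2761.13) = -19.2 / 25.7424 ≈ -0.7459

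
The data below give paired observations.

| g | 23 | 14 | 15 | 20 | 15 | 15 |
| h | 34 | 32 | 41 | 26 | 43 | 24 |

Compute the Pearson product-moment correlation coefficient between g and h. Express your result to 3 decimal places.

n = 6, Σg = 102, Σh = 200, Σg² = 1800, Σh² = 6962, Σgh = 3370
nΣgh − ΣgΣh = 20220 − 20400 = -180
nΣg² − (Σg)² = 10800 − 10404 = 396; nΣh² − (Σh)² = 41772 − 40000 = 1772
r = -180 / √(396 × 1772) = -180 / 837.6825 ≈ -0.215

-0.215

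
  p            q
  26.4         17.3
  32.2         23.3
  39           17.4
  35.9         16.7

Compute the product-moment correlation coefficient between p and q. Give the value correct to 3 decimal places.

n = 4, Σp = 133.5, Σq = 74.7, Σp² = 4543.61, Σq² = 1423.83, Σpq = 2485.11
nΣpq − ΣpΣq = 9940.44 − 9972.45 = -32.01
nΣp² − (Σp)² = 18174.44 − 17822.25 = 352.19; nΣq² − (Σq)² = 5695.32 − 5580.09 = 115.23
r = -32.01 / √(352.19 × 115.23) = -32.01 / 201.4519 ≈ -0.159

-0.159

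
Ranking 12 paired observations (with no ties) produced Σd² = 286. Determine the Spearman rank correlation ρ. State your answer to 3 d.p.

0.000

ρ = 1 − 6Σd² / [n(n²−1)] = 1 − 6×286 / (12×143)
  = 1 − 1716/1716 = 1 − 1.0000 ≈ 0.000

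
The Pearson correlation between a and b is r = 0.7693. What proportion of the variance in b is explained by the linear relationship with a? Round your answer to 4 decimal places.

0.5918

r² = (0.7693)² = 0.5918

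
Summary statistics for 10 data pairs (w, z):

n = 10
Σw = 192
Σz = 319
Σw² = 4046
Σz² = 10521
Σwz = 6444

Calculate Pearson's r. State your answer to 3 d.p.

r = (nΣwz − ΣwΣz) / √[(nΣw² − (Σw)²)(nΣz² − (Σz)²)]
Numerator: 10×6444 − 192×319 = 3192
Denominator: √[(40460 − 36864)(105210 − 101761)] = √[3596 × 3449] = 3521.7331
r = 3192 / 3521.7331 ≈ 0.906

0.906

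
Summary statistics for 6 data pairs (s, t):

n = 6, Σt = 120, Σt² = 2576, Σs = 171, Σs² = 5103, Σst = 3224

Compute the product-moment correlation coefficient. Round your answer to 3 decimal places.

-0.975

r = (nΣst − ΣsΣt) / √[(nΣs² − (Σs)²)(nΣt² − (Σt)²)]
Numerator: 6×3224 − 171×120 = -1176
Denominator: √[(30618 − 29241)(15456 − 14400)] = √[1377 × 1056] = 1205.8657
r = -1176 / 1205.8657 ≈ -0.975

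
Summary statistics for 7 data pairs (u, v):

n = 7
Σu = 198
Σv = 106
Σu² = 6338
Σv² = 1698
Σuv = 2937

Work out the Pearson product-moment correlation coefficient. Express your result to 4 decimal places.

r = (nΣuv − ΣuΣv) / √[(nΣu² − (Σu)²)(nΣv² − (Σv)²)]
Numerator: 7×2937 − 198×106 = -429
Denominator: √[(44366 − 39204)(11886 − 11236)] = √[5162 × 650] = 1831.7478
r = -429 / 1831.7478 ≈ -0.2342

-0.2342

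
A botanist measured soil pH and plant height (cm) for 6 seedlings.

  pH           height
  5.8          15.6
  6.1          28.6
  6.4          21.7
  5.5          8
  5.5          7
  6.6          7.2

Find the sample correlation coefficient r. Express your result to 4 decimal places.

0.3231

n = 6, Σx = 35.9, Σy = 88.1, Σx² = 215.87, Σy² = 1697.05, Σxy = 533.84
nΣxy − ΣxΣy = 3203.04 − 3162.79 = 40.25
nΣx² − (Σx)² = 1295.22 − 1288.81 = 6.41; nΣy² − (Σy)² = 10182.3 − 7761.61 = 2420.69
r = 40.25 / √(6.41 × 2420.69) = 40.25 / 124.5657 ≈ 0.3231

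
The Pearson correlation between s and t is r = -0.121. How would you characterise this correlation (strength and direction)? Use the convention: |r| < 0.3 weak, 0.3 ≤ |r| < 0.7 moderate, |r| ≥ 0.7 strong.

weak negative

r = -0.121 < 0 so the relationship is negative.
|r| = 0.121, which falls in the weak range.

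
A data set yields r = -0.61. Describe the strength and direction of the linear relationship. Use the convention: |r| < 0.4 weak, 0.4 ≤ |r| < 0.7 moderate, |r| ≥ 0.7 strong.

moderate negative

r = -0.61 < 0 so the relationship is negative.
|r| = 0.61, which falls in the moderate range.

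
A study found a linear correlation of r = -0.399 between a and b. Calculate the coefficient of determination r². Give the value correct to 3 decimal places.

0.159

r² = (-0.399)² = 0.159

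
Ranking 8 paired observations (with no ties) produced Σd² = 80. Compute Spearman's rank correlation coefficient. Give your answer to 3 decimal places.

ρ = 1 − 6Σd² / [n(n²−1)] = 1 − 6×80 / (8×63)
  = 1 − 480/504 = 1 − 0.9524 ≈ 0.048

0.048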